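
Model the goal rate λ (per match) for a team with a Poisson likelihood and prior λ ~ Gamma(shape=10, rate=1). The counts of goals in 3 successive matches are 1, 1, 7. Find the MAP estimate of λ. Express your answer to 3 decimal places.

λ̂_MAP = 4.500

Σxᵢ = 1+1+7 = 9, with n = 3.
Posterior ∝ λ^9e^(−1λ) · λ^9e^(−3λ) = λ^18e^(−4λ), i.e. Gamma(shape=19, rate=4).
The mode of a Gamma(a, b) with a ≥ 1 (shape–rate) is (a−1)/b = 18/4 ≈ 4.500.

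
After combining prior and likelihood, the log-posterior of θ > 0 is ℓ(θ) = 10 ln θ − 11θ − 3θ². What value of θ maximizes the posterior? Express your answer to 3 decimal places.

θ̂_MAP = 0.667

ℓ'(θ) = 10/θ − 11 − 6θ. Setting this to zero and multiplying by θ: 6θ² + 11θ − 10 = 0.
θ = (−11 + √(11² + 4·6·10)) / (2·6) = (−11 + √361) / 12 = (−11 + 19)/12 = 2/3.
ℓ''(θ) = −10/θ² − 6 < 0, confirming a maximum.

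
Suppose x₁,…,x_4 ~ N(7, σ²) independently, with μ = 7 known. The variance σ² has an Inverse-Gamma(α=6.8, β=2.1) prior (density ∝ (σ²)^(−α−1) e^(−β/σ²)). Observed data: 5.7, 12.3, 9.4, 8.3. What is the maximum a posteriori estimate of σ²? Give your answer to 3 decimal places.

σ̂²_MAP = 2.114

Sum of squared deviations about the known mean: SS = (5.7−7)² + (12.3−7)² + (9.4−7)² + (8.3−7)² = 37.23.
The Normal likelihood contributes (σ²)^(−n/2) exp(−SS/(2σ²)), so the posterior is Inverse-Gamma(α + n/2, β + SS/2) = Inverse-Gamma(8.8, 20.715).
The mode of Inverse-Gamma(a, b) is b/(a+1) = 20.715/9.8 ≈ 2.114.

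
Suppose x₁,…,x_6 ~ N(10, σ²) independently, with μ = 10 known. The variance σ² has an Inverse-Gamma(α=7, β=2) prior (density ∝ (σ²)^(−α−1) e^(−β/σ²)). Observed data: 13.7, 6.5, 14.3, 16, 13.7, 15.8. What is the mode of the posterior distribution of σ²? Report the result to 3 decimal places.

Sum of squared deviations about the known mean: SS = (13.7−10)² + (6.5−10)² + (14.3−10)² + (16−10)² + (13.7−10)² + (15.8−10)² = 127.76.
The Normal likelihood contributes (σ²)^(−n/2) exp(−SS/(2σ²)), so the posterior is Inverse-Gamma(α + n/2, β + SS/2) = Inverse-Gamma(10, 65.88).
The mode of Inverse-Gamma(a, b) is b/(a+1) = 65.88/11 ≈ 5.989.

σ̂²_MAP = 5.989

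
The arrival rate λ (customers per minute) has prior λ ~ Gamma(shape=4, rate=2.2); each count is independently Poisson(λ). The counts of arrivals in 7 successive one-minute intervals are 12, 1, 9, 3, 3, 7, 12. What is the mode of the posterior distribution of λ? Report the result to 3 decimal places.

λ̂_MAP = 5.435

Σxᵢ = 12+1+9+3+3+7+12 = 47, with n = 7.
Posterior ∝ λ^3e^(−2.2λ) · λ^47e^(−7λ) = λ^50e^(−9.2λ), i.e. Gamma(shape=51, rate=9.2).
The mode of a Gamma(a, b) with a ≥ 1 (shape–rate) is (a−1)/b = 50/9.2 ≈ 5.435.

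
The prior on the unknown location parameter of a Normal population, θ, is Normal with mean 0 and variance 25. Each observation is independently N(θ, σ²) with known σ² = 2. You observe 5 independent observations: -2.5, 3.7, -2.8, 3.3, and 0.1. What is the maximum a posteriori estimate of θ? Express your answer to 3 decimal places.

θ̂_MAP = 0.354

n = 5; x̄ = ((-2.5) + 3.7 + (-2.8) + 3.3 + 0.1)/5 = 1.8/5 = 0.36.
For a Normal prior and Normal likelihood with known variance, the posterior is Normal; its mode equals its mean, the precision-weighted average.
Prior precision 1/σ₀² = 1/25 = 0.04; data precision n/σ² = 5/2 = 2.5.
θ̂ = (0.04·0 + 2.5·0.36) / (0.04 + 2.5) = 0.9/2.54 = 45/127 ≈ 0.354.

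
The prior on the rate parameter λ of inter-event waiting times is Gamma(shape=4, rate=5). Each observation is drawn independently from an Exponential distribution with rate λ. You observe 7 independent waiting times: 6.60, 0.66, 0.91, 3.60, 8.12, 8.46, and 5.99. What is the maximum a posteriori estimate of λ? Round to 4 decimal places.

λ̂_MAP = 0.2542

The Exponential(rate=λ) likelihood is ∝ λ^n e^(−λΣtᵢ). Here n = 7 and Σtᵢ = 6.60 + 0.66 + 0.91 + 3.60 + 8.12 + 8.46 + 5.99 = 34.34.
Posterior ∝ λ^3e^(−5λ) · λ^7e^(−34.34λ) = λ^10e^(−39.34λ), i.e. Gamma(11, 39.34).
Mode = (a−1)/b = 10/39.34 ≈ 0.2542.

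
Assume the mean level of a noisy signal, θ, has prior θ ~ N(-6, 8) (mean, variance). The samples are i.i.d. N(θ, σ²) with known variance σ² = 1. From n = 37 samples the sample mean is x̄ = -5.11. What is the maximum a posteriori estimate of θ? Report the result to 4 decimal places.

θ̂_MAP = -5.1130

n = 37, x̄ = -5.11.
For a Normal prior and Normal likelihood with known variance, the posterior is Normal; its mode equals its mean, the precision-weighted average.
Prior precision 1/σ₀² = 1/8 = 0.125; data precision n/σ² = 37/1 = 37.
θ̂ = (0.125·(-6) + 37·(-5.11)) / (0.125 + 37) = (-189.82)/37.125 = -37964/7425 ≈ -5.1130.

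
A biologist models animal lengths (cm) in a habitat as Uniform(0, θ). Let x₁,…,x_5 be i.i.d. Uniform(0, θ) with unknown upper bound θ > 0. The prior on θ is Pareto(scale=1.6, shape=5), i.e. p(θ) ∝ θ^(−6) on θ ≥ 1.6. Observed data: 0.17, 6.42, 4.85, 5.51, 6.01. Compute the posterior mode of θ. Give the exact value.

The Uniform(0, θ) likelihood is θ^(−n) for θ ≥ max(xᵢ), zero otherwise. Here max(xᵢ) = 6.42.
Posterior ∝ θ^(−6) · θ^(−5) = θ^(−11) on θ ≥ max(1.6, 6.42) = 6.42.
This density is strictly decreasing in θ, so the posterior mode lies at the lower boundary of the support.

θ̂_MAP = 6.42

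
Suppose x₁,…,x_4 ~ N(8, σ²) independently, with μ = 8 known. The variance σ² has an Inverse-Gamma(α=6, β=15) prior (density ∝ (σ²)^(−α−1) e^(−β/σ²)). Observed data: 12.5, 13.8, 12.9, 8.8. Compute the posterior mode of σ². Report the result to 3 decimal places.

Sum of squared deviations about the known mean: SS = (12.5−8)² + (13.8−8)² + (12.9−8)² + (8.8−8)² = 78.54.
The Normal likelihood contributes (σ²)^(−n/2) exp(−SS/(2σ²)), so the posterior is Inverse-Gamma(α + n/2, β + SS/2) = Inverse-Gamma(8, 54.27).
The mode of Inverse-Gamma(a, b) is b/(a+1) = 54.27/9 ≈ 6.030.

σ̂²_MAP = 6.030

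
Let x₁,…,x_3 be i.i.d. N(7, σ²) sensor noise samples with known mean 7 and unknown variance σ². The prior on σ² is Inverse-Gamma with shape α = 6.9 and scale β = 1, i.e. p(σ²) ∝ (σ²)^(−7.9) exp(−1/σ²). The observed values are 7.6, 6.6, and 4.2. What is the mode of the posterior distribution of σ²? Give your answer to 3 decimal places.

σ̂²_MAP = 0.551

Sum of squared deviations about the known mean: SS = (7.6−7)² + (6.6−7)² + (4.2−7)² = 8.36.
The Normal likelihood contributes (σ²)^(−n/2) exp(−SS/(2σ²)), so the posterior is Inverse-Gamma(α + n/2, β + SS/2) = Inverse-Gamma(8.4, 5.18).
The mode of Inverse-Gamma(a, b) is b/(a+1) = 5.18/9.4 ≈ 0.551.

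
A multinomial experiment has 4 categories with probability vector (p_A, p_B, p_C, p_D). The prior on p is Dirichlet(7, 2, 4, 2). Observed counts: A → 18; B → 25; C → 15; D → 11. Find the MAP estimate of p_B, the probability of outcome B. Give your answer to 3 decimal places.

The posterior is Dirichlet(αᵢ + nᵢ) = Dirichlet(25, 27, 19, 13).
For a Dirichlet(a₁,…,a_K) with all aᵢ > 1, the mode has j-th component (aⱼ − 1)/(Σaᵢ − K).
Here Σaᵢ = 84 and K = 4, so p_B = (27 − 1)/(84 − 4) = 26/80 ≈ 0.325.

MAP estimate of p_B = 0.325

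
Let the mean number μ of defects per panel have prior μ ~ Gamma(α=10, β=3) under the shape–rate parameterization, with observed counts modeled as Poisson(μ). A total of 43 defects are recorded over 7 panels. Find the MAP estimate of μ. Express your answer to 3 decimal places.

μ̂_MAP = 5.200

Σxᵢ = 43, n = 7.
Posterior ∝ μ^9e^(−3μ) · μ^43e^(−7μ) = μ^52e^(−10μ), i.e. Gamma(shape=53, rate=10).
The mode of a Gamma(a, b) with a ≥ 1 (shape–rate) is (a−1)/b = 52/10 ≈ 5.200.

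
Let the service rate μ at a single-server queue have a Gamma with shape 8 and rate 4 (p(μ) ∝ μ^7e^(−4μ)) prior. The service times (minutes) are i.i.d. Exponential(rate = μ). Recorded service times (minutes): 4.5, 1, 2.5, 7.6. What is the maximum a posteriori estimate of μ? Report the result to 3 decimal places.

The Exponential(rate=μ) likelihood is ∝ μ^n e^(−μΣtᵢ). Here n = 4 and Σtᵢ = 4.5 + 1 + 2.5 + 7.6 = 15.6.
Posterior ∝ μ^7e^(−4μ) · μ^4e^(−15.6μ) = μ^11e^(−19.6μ), i.e. Gamma(12, 19.6).
Mode = (a−1)/b = 11/19.6 ≈ 0.561.

μ̂_MAP = 0.561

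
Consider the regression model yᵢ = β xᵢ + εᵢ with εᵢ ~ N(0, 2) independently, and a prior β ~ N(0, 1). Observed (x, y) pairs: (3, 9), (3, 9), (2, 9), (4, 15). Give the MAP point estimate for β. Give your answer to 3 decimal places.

log p(β | y) = −Σ(yᵢ − βxᵢ)²/(2·2) − β²/(2·1) + const.
Setting the derivative to zero: Σxᵢ(yᵢ − βxᵢ)/2 − β/1 = 0, so β = Σxᵢyᵢ / (Σxᵢ² + σ²/τ²).
Σxᵢyᵢ = 3·9 + 3·9 + 2·9 + 4·15 = 132; Σxᵢ² = 38; σ²/τ² = 2.
β̂_MAP = 132 / (38 + 2) = 132/40 ≈ 3.300.

β̂_MAP = 3.300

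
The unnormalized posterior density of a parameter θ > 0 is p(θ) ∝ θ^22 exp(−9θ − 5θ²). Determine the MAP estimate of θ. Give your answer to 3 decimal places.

ℓ'(θ) = 22/θ − 9 − 10θ. Setting this to zero and multiplying by θ: 10θ² + 9θ − 22 = 0.
θ = (−9 + √(9² + 4·10·22)) / (2·10) = (−9 + √961) / 20 = (−9 + 31)/20 = 11/10.
ℓ''(θ) = −22/θ² − 10 < 0, confirming a maximum.

θ̂_MAP = 1.100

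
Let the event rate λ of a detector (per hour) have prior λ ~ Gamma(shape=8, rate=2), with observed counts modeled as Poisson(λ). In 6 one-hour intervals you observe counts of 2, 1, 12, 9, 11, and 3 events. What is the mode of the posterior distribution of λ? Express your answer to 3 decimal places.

λ̂_MAP = 5.625

Σxᵢ = 2+1+12+9+11+3 = 38, with n = 6.
Posterior ∝ λ^7e^(−2λ) · λ^38e^(−6λ) = λ^45e^(−8λ), i.e. Gamma(shape=46, rate=8).
The mode of a Gamma(a, b) with a ≥ 1 (shape–rate) is (a−1)/b = 45/8 ≈ 5.625.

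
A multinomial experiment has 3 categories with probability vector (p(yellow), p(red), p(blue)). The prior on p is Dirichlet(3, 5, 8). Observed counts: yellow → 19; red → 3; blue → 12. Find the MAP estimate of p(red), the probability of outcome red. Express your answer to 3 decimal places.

The posterior is Dirichlet(αᵢ + nᵢ) = Dirichlet(22, 8, 20).
For a Dirichlet(a₁,…,a_K) with all aᵢ > 1, the mode has j-th component (aⱼ − 1)/(Σaᵢ − K).
Here Σaᵢ = 50 and K = 3, so p(red) = (8 − 1)/(50 − 3) = 7/47 ≈ 0.149.

MAP estimate of p(red) = 0.149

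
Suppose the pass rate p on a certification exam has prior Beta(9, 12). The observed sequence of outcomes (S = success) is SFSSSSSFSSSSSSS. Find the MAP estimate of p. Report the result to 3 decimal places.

Prior: Beta(9, 12).
Data: 13 successes in 15 trials (from the sequence). The binomial likelihood contributes p^13(1−p)^2, so the posterior is Beta(9+13, 12+2) = Beta(22, 14).
For Beta(a, b) with a, b > 1 the mode is (a−1)/(a+b−2) = 21/34 ≈ 0.618.

p̂_MAP = 0.618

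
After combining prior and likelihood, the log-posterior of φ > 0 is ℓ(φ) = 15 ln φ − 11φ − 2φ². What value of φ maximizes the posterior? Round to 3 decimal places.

ℓ'(φ) = 15/φ − 11 − 4φ. Setting this to zero and multiplying by φ: 4φ² + 11φ − 15 = 0.
φ = (−11 + √(11² + 4·4·15)) / (2·4) = (−11 + √361) / 8 = (−11 + 19)/8 = 1.
ℓ''(φ) = −15/φ² − 4 < 0, confirming a maximum.

φ̂_MAP = 1.000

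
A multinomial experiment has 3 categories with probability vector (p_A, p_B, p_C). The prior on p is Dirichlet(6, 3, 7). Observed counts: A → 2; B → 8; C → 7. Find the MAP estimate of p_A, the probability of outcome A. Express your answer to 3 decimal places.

The posterior is Dirichlet(αᵢ + nᵢ) = Dirichlet(8, 11, 14).
For a Dirichlet(a₁,…,a_K) with all aᵢ > 1, the mode has j-th component (aⱼ − 1)/(Σaᵢ − K).
Here Σaᵢ = 33 and K = 3, so p_A = (8 − 1)/(33 − 3) = 7/30 ≈ 0.233.

MAP estimate of p_A = 0.233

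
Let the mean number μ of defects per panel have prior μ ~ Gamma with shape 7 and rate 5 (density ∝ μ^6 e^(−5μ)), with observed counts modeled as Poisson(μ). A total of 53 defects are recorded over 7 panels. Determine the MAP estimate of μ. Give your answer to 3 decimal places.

Σxᵢ = 53, n = 7.
Posterior ∝ μ^6e^(−5μ) · μ^53e^(−7μ) = μ^59e^(−12μ), i.e. Gamma(shape=60, rate=12).
The mode of a Gamma(a, b) with a ≥ 1 (shape–rate) is (a−1)/b = 59/12 ≈ 4.917.

μ̂_MAP = 4.917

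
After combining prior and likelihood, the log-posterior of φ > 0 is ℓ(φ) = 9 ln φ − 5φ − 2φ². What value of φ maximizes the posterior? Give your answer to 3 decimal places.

ℓ'(φ) = 9/φ − 5 − 4φ. Setting this to zero and multiplying by φ: 4φ² + 5φ − 9 = 0.
φ = (−5 + √(5² + 4·4·9)) / (2·4) = (−5 + √169) / 8 = (−5 + 13)/8 = 1.
ℓ''(φ) = −9/φ² − 4 < 0, confirming a maximum.

φ̂_MAP = 1.000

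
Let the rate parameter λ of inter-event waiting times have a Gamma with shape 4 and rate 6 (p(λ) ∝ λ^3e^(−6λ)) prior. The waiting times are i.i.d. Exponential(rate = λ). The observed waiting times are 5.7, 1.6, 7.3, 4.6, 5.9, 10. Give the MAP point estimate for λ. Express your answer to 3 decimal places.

λ̂_MAP = 0.219

The Exponential(rate=λ) likelihood is ∝ λ^n e^(−λΣtᵢ). Here n = 6 and Σtᵢ = 5.7 + 1.6 + 7.3 + 4.6 + 5.9 + 10 = 35.1.
Posterior ∝ λ^3e^(−6λ) · λ^6e^(−35.1λ) = λ^9e^(−41.1λ), i.e. Gamma(10, 41.1).
Mode = (a−1)/b = 9/41.1 ≈ 0.219.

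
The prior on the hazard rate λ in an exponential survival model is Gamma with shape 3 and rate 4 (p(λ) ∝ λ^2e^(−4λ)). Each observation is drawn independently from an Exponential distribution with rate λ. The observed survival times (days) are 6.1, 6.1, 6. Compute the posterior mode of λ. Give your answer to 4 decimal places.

The Exponential(rate=λ) likelihood is ∝ λ^n e^(−λΣtᵢ). Here n = 3 and Σtᵢ = 6.1 + 6.1 + 6 = 18.2.
Posterior ∝ λ^2e^(−4λ) · λ^3e^(−18.2λ) = λ^5e^(−22.2λ), i.e. Gamma(6, 22.2).
Mode = (a−1)/b = 5/22.2 ≈ 0.2252.

λ̂_MAP = 0.2252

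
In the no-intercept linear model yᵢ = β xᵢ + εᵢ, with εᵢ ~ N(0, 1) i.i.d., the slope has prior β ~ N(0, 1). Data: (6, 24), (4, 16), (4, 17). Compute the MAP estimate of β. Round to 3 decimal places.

log p(β | y) = −Σ(yᵢ − βxᵢ)²/(2·1) − β²/(2·1) + const.
Setting the derivative to zero: Σxᵢ(yᵢ − βxᵢ)/1 − β/1 = 0, so β = Σxᵢyᵢ / (Σxᵢ² + σ²/τ²).
Σxᵢyᵢ = 6·24 + 4·16 + 4·17 = 276; Σxᵢ² = 68; σ²/τ² = 1.
β̂_MAP = 276 / (68 + 1) = 276/69 ≈ 4.000.

β̂_MAP = 4.000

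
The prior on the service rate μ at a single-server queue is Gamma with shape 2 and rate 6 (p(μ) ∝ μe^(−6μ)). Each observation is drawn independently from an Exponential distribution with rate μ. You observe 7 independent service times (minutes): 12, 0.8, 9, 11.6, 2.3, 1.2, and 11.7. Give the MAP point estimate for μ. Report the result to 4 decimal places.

μ̂_MAP = 0.1465

The Exponential(rate=μ) likelihood is ∝ μ^n e^(−μΣtᵢ). Here n = 7 and Σtᵢ = 12 + 0.8 + 9 + 11.6 + 2.3 + 1.2 + 11.7 = 48.6.
Posterior ∝ μe^(−6μ) · μ^7e^(−48.6μ) = μ^8e^(−54.6μ), i.e. Gamma(9, 54.6).
Mode = (a−1)/b = 8/54.6 ≈ 0.1465.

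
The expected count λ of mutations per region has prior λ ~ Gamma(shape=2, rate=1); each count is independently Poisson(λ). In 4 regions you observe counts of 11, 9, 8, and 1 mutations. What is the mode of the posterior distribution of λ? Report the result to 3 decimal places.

Σxᵢ = 11+9+8+1 = 29, with n = 4.
Posterior ∝ λe^(−1λ) · λ^29e^(−4λ) = λ^30e^(−5λ), i.e. Gamma(shape=31, rate=5).
The mode of a Gamma(a, b) with a ≥ 1 (shape–rate) is (a−1)/b = 30/5 ≈ 6.000.

λ̂_MAP = 6.000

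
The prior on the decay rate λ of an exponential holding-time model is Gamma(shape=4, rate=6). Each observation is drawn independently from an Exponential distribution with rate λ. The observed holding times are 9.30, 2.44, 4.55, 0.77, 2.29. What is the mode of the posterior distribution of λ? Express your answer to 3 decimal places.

The Exponential(rate=λ) likelihood is ∝ λ^n e^(−λΣtᵢ). Here n = 5 and Σtᵢ = 9.30 + 2.44 + 4.55 + 0.77 + 2.29 = 19.35.
Posterior ∝ λ^3e^(−6λ) · λ^5e^(−19.35λ) = λ^8e^(−25.35λ), i.e. Gamma(9, 25.35).
Mode = (a−1)/b = 8/25.35 ≈ 0.316.

λ̂_MAP = 0.316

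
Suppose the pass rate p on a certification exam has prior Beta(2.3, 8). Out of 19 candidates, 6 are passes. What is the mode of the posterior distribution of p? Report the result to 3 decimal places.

p̂_MAP = 0.267

Prior: Beta(2.3, 8).
Data: 6 successes in 19 trials. The binomial likelihood contributes p^6(1−p)^13, so the posterior is Beta(2.3+6, 8+13) = Beta(8.3, 21).
For Beta(a, b) with a, b > 1 the mode is (a−1)/(a+b−2) = 7.3/27.3 ≈ 0.267.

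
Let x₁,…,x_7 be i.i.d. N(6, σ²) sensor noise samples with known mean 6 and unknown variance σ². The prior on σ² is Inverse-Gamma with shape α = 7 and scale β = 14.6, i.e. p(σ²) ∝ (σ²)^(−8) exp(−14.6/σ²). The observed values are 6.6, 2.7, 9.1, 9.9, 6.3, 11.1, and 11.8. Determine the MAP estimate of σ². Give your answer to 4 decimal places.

Sum of squared deviations about the known mean: SS = (6.6−6)² + (2.7−6)² + (9.1−6)² + (9.9−6)² + (6.3−6)² + (11.1−6)² + (11.8−6)² = 95.81.
The Normal likelihood contributes (σ²)^(−n/2) exp(−SS/(2σ²)), so the posterior is Inverse-Gamma(α + n/2, β + SS/2) = Inverse-Gamma(10.5, 62.505).
The mode of Inverse-Gamma(a, b) is b/(a+1) = 62.505/11.5 ≈ 5.4352.

σ̂²_MAP = 5.4352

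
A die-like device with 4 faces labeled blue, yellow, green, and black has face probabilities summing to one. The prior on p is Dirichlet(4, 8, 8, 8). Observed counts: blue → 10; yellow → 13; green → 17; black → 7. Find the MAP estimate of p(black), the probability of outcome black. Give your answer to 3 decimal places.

The posterior is Dirichlet(αᵢ + nᵢ) = Dirichlet(14, 21, 25, 15).
For a Dirichlet(a₁,…,a_K) with all aᵢ > 1, the mode has j-th component (aⱼ − 1)/(Σaᵢ − K).
Here Σaᵢ = 75 and K = 4, so p(black) = (15 − 1)/(75 − 4) = 14/71 ≈ 0.197.

MAP estimate of p(black) = 0.197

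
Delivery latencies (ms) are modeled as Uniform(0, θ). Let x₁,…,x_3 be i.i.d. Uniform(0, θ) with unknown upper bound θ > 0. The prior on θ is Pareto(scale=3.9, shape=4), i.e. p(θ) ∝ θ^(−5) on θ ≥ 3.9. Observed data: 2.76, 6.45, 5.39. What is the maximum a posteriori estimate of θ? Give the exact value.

θ̂_MAP = 6.45

The Uniform(0, θ) likelihood is θ^(−n) for θ ≥ max(xᵢ), zero otherwise. Here max(xᵢ) = 6.45.
Posterior ∝ θ^(−5) · θ^(−3) = θ^(−8) on θ ≥ max(3.9, 6.45) = 6.45.
This density is strictly decreasing in θ, so the posterior mode lies at the lower boundary of the support.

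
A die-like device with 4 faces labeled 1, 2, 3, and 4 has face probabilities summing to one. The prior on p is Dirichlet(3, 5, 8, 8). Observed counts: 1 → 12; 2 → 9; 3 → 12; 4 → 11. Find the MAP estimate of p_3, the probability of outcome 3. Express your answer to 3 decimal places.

The posterior is Dirichlet(αᵢ + nᵢ) = Dirichlet(15, 14, 20, 19).
For a Dirichlet(a₁,…,a_K) with all aᵢ > 1, the mode has j-th component (aⱼ − 1)/(Σaᵢ − K).
Here Σaᵢ = 68 and K = 4, so p_3 = (20 − 1)/(68 − 4) = 19/64 ≈ 0.297.

MAP estimate: 0.297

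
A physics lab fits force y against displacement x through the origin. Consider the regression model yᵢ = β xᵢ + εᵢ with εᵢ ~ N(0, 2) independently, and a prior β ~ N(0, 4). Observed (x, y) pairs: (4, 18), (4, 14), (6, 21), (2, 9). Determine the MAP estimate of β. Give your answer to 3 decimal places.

log p(β | y) = −Σ(yᵢ − βxᵢ)²/(2·2) − β²/(2·4) + const.
Setting the derivative to zero: Σxᵢ(yᵢ − βxᵢ)/2 − β/4 = 0, so β = Σxᵢyᵢ / (Σxᵢ² + σ²/τ²).
Σxᵢyᵢ = 4·18 + 4·14 + 6·21 + 2·9 = 272; Σxᵢ² = 72; σ²/τ² = 0.5.
β̂_MAP = 272 / (72 + 0.5) = 272/72.5 ≈ 3.752.

β̂_MAP = 3.752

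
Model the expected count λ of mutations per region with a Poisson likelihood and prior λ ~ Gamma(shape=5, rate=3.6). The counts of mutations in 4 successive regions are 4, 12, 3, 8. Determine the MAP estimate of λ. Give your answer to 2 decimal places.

λ̂_MAP = 4.08

Σxᵢ = 4+12+3+8 = 27, with n = 4.
Posterior ∝ λ^4e^(−3.6λ) · λ^27e^(−4λ) = λ^31e^(−7.6λ), i.e. Gamma(shape=32, rate=7.6).
The mode of a Gamma(a, b) with a ≥ 1 (shape–rate) is (a−1)/b = 31/7.6 ≈ 4.08.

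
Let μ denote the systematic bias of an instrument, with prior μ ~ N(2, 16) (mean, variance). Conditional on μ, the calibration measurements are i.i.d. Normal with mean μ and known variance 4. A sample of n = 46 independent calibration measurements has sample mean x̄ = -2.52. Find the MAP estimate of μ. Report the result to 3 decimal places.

μ̂_MAP = -2.496

n = 46, x̄ = -2.52.
For a Normal prior and Normal likelihood with known variance, the posterior is Normal; its mode equals its mean, the precision-weighted average.
Prior precision 1/σ₀² = 1/16 = 0.0625; data precision n/σ² = 46/4 = 11.5.
μ̂ = (0.0625·2 + 11.5·(-2.52)) / (0.0625 + 11.5) = (-28.855)/11.5625 = -11542/4625 ≈ -2.496.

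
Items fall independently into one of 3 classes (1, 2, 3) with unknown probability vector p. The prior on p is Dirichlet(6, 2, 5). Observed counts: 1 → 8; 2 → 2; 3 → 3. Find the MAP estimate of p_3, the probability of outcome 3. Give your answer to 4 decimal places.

The posterior is Dirichlet(αᵢ + nᵢ) = Dirichlet(14, 4, 8).
For a Dirichlet(a₁,…,a_K) with all aᵢ > 1, the mode has j-th component (aⱼ − 1)/(Σaᵢ − K).
Here Σaᵢ = 26 and K = 3, so p_3 = (8 − 1)/(26 − 3) = 7/23 ≈ 0.3043.

MAP estimate: 0.3043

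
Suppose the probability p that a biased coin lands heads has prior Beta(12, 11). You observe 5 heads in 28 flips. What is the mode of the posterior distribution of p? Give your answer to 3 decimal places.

p̂_MAP = 0.327

Prior: Beta(12, 11).
Data: 5 successes in 28 trials. The binomial likelihood contributes p^5(1−p)^23, so the posterior is Beta(12+5, 11+23) = Beta(17, 34).
For Beta(a, b) with a, b > 1 the mode is (a−1)/(a+b−2) = 16/49 ≈ 0.327.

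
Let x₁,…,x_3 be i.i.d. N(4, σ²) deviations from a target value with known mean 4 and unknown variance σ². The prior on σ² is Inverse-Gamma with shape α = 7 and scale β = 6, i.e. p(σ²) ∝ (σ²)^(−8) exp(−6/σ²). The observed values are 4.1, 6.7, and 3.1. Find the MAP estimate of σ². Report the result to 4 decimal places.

σ̂²_MAP = 1.0584

Sum of squared deviations about the known mean: SS = (4.1−4)² + (6.7−4)² + (3.1−4)² = 8.11.
The Normal likelihood contributes (σ²)^(−n/2) exp(−SS/(2σ²)), so the posterior is Inverse-Gamma(α + n/2, β + SS/2) = Inverse-Gamma(8.5, 10.055).
The mode of Inverse-Gamma(a, b) is b/(a+1) = 10.055/9.5 ≈ 1.0584.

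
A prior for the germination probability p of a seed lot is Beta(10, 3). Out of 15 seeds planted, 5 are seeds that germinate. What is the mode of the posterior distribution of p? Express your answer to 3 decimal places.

Prior: Beta(10, 3).
Data: 5 successes in 15 trials. The binomial likelihood contributes p^5(1−p)^10, so the posterior is Beta(10+5, 3+10) = Beta(15, 13).
For Beta(a, b) with a, b > 1 the mode is (a−1)/(a+b−2) = 14/26 ≈ 0.538.

p̂_MAP = 0.538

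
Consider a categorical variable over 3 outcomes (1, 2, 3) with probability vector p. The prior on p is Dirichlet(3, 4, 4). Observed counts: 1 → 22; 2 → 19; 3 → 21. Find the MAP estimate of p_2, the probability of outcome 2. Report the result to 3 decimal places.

The posterior is Dirichlet(αᵢ + nᵢ) = Dirichlet(25, 23, 25).
For a Dirichlet(a₁,…,a_K) with all aᵢ > 1, the mode has j-th component (aⱼ − 1)/(Σaᵢ − K).
Here Σaᵢ = 73 and K = 3, so p_2 = (23 − 1)/(73 − 3) = 22/70 ≈ 0.314.

MAP estimate: 0.314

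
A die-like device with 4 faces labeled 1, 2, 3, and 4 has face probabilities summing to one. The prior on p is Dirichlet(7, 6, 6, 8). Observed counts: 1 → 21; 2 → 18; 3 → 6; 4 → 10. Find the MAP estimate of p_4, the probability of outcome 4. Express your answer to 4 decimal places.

MAP estimate: 0.2179

The posterior is Dirichlet(αᵢ + nᵢ) = Dirichlet(28, 24, 12, 18).
For a Dirichlet(a₁,…,a_K) with all aᵢ > 1, the mode has j-th component (aⱼ − 1)/(Σaᵢ − K).
Here Σaᵢ = 82 and K = 4, so p_4 = (18 − 1)/(82 − 4) = 17/78 ≈ 0.2179.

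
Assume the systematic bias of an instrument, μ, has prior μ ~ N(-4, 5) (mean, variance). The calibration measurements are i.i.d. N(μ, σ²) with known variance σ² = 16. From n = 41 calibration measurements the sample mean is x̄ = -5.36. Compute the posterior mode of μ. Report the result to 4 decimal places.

μ̂_MAP = -5.2615

n = 41, x̄ = -5.36.
For a Normal prior and Normal likelihood with known variance, the posterior is Normal; its mode equals its mean, the precision-weighted average.
Prior precision 1/σ₀² = 1/5 = 0.2; data precision n/σ² = 41/16 = 2.5625.
μ̂ = (0.2·(-4) + 2.5625·(-5.36)) / (0.2 + 2.5625) = (-14.535)/2.7625 = -342/65 ≈ -5.2615.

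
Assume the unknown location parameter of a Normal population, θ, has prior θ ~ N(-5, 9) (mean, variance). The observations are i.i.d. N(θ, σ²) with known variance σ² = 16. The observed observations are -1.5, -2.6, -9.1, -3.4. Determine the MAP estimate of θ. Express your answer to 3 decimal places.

n = 4; x̄ = ((-1.5) + (-2.6) + (-9.1) + (-3.4))/4 = -16.6/4 = -4.15.
For a Normal prior and Normal likelihood with known variance, the posterior is Normal; its mode equals its mean, the precision-weighted average.
Prior precision 1/σ₀² = 1/9; data precision n/σ² = 4/16 = 0.25.
θ̂ = ((1/9)·(-5) + 0.25·(-4.15)) / (1/9 + 0.25) = (-1147/720)/(13/36) = -1147/260 ≈ -4.412.

θ̂_MAP = -4.412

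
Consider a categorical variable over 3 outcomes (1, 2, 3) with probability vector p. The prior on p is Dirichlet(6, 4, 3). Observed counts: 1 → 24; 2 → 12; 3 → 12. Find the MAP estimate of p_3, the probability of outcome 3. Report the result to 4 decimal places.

The posterior is Dirichlet(αᵢ + nᵢ) = Dirichlet(30, 16, 15).
For a Dirichlet(a₁,…,a_K) with all aᵢ > 1, the mode has j-th component (aⱼ − 1)/(Σaᵢ − K).
Here Σaᵢ = 61 and K = 3, so p_3 = (15 − 1)/(61 − 3) = 14/58 ≈ 0.2414.

MAP estimate: 0.2414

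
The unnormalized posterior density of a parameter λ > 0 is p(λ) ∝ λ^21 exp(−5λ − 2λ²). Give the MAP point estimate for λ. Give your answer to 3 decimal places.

ℓ'(λ) = 21/λ − 5 − 4λ. Setting this to zero and multiplying by λ: 4λ² + 5λ − 21 = 0.
λ = (−5 + √(5² + 4·4·21)) / (2·4) = (−5 + √361) / 8 = (−5 + 19)/8 = 7/4.
ℓ''(λ) = −21/λ² − 4 < 0, confirming a maximum.

λ̂_MAP = 1.750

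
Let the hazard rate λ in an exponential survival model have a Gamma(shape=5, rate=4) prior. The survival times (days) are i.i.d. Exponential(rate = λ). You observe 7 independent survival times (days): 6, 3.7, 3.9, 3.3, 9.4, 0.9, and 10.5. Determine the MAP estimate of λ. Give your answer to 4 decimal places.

λ̂_MAP = 0.2638

The Exponential(rate=λ) likelihood is ∝ λ^n e^(−λΣtᵢ). Here n = 7 and Σtᵢ = 6 + 3.7 + 3.9 + 3.3 + 9.4 + 0.9 + 10.5 = 37.7.
Posterior ∝ λ^4e^(−4λ) · λ^7e^(−37.7λ) = λ^11e^(−41.7λ), i.e. Gamma(12, 41.7).
Mode = (a−1)/b = 11/41.7 ≈ 0.2638.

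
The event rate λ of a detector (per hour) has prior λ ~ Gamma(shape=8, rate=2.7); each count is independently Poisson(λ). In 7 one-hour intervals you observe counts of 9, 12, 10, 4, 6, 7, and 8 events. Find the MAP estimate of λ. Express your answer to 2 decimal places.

λ̂_MAP = 6.49

Σxᵢ = 9+12+10+4+6+7+8 = 56, with n = 7.
Posterior ∝ λ^7e^(−2.7λ) · λ^56e^(−7λ) = λ^63e^(−9.7λ), i.e. Gamma(shape=64, rate=9.7).
The mode of a Gamma(a, b) with a ≥ 1 (shape–rate) is (a−1)/b = 63/9.7 ≈ 6.49.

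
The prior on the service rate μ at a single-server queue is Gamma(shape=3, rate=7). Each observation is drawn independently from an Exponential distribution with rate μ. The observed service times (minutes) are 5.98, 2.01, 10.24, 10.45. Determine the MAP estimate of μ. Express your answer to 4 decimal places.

μ̂_MAP = 0.1682

The Exponential(rate=μ) likelihood is ∝ μ^n e^(−μΣtᵢ). Here n = 4 and Σtᵢ = 5.98 + 2.01 + 10.24 + 10.45 = 28.68.
Posterior ∝ μ^2e^(−7μ) · μ^4e^(−28.68μ) = μ^6e^(−35.68μ), i.e. Gamma(7, 35.68).
Mode = (a−1)/b = 6/35.68 ≈ 0.1682.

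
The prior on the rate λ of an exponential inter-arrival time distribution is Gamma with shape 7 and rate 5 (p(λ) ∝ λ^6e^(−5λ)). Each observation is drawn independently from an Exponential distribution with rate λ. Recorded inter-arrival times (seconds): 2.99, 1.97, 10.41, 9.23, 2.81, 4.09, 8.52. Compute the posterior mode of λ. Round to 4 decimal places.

The Exponential(rate=λ) likelihood is ∝ λ^n e^(−λΣtᵢ). Here n = 7 and Σtᵢ = 2.99 + 1.97 + 10.41 + 9.23 + 2.81 + 4.09 + 8.52 = 40.02.
Posterior ∝ λ^6e^(−5λ) · λ^7e^(−40.02λ) = λ^13e^(−45.02λ), i.e. Gamma(14, 45.02).
Mode = (a−1)/b = 13/45.02 ≈ 0.2888.

λ̂_MAP = 0.2888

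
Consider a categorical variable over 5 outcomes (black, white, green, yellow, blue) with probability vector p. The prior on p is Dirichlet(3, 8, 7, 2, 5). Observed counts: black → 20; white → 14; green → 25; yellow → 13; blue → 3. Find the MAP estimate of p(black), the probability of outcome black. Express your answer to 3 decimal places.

MAP estimate of p(black) = 0.232

The posterior is Dirichlet(αᵢ + nᵢ) = Dirichlet(23, 22, 32, 15, 8).
For a Dirichlet(a₁,…,a_K) with all aᵢ > 1, the mode has j-th component (aⱼ − 1)/(Σaᵢ − K).
Here Σaᵢ = 100 and K = 5, so p(black) = (23 − 1)/(100 − 5) = 22/95 ≈ 0.232.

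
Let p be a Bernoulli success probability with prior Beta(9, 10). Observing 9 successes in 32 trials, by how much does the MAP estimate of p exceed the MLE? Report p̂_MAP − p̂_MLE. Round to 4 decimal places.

MAP − MLE = 0.0657

Posterior is Beta(18, 33); MAP = (18−1)/(51−2) = 17/49 ≈ 0.34694.
MLE ignores the prior: p̂_MLE = k/n = 9/32 ≈ 0.28125.
Difference = 17/49 − 9/32 = 103/1568 ≈ 0.0657.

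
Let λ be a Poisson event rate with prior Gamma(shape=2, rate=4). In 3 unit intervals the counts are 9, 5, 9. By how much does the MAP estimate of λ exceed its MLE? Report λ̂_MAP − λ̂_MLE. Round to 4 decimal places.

Σxᵢ = 23. Posterior is Gamma(25, 7); MAP = (25−1)/7 = 24/7 ≈ 3.42857.
MLE = x̄ = 23/3 ≈ 7.66667.
Difference = 24/7 − 23/3 = -89/21 ≈ -4.2381.

MAP − MLE = -4.2381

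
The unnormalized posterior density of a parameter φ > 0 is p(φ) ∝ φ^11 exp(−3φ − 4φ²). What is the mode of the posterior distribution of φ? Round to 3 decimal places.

ℓ'(φ) = 11/φ − 3 − 8φ. Setting this to zero and multiplying by φ: 8φ² + 3φ − 11 = 0.
φ = (−3 + √(3² + 4·8·11)) / (2·8) = (−3 + √361) / 16 = (−3 + 19)/16 = 1.
ℓ''(φ) = −11/φ² − 8 < 0, confirming a maximum.

φ̂_MAP = 1.000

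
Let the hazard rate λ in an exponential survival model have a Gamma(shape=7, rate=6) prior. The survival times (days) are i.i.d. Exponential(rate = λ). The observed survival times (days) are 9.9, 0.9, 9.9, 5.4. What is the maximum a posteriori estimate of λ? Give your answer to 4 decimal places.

The Exponential(rate=λ) likelihood is ∝ λ^n e^(−λΣtᵢ). Here n = 4 and Σtᵢ = 9.9 + 0.9 + 9.9 + 5.4 = 26.1.
Posterior ∝ λ^6e^(−6λ) · λ^4e^(−26.1λ) = λ^10e^(−32.1λ), i.e. Gamma(11, 32.1).
Mode = (a−1)/b = 10/32.1 ≈ 0.3115.

λ̂_MAP = 0.3115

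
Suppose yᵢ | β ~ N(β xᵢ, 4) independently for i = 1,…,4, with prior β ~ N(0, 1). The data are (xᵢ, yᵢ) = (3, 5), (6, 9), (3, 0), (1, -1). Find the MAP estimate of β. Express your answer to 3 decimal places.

log p(β | y) = −Σ(yᵢ − βxᵢ)²/(2·4) − β²/(2·1) + const.
Setting the derivative to zero: Σxᵢ(yᵢ − βxᵢ)/4 − β/1 = 0, so β = Σxᵢyᵢ / (Σxᵢ² + σ²/τ²).
Σxᵢyᵢ = 3·5 + 6·9 + 3·0 + 1·(-1) = 68; Σxᵢ² = 55; σ²/τ² = 4.
β̂_MAP = 68 / (55 + 4) = 68/59 ≈ 1.153.

β̂_MAP = 1.153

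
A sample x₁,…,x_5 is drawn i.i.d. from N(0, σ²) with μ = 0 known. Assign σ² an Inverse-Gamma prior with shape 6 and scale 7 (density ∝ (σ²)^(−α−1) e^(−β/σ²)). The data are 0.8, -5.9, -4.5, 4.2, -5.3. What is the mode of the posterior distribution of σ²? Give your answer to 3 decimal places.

Sum of squared deviations about the known mean: SS = (0.8−0)² + (-5.9−0)² + (-4.5−0)² + (4.2−0)² + (-5.3−0)² = 101.43.
The Normal likelihood contributes (σ²)^(−n/2) exp(−SS/(2σ²)), so the posterior is Inverse-Gamma(α + n/2, β + SS/2) = Inverse-Gamma(8.5, 57.715).
The mode of Inverse-Gamma(a, b) is b/(a+1) = 57.715/9.5 ≈ 6.075.

σ̂²_MAP = 6.075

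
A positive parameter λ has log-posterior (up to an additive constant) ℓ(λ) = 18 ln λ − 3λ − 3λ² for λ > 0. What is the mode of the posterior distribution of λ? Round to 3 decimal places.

ℓ'(λ) = 18/λ − 3 − 6λ. Setting this to zero and multiplying by λ: 6λ² + 3λ − 18 = 0.
λ = (−3 + √(3² + 4·6·18)) / (2·6) = (−3 + √441) / 12 = (−3 + 21)/12 = 3/2.
ℓ''(λ) = −18/λ² − 6 < 0, confirming a maximum.

λ̂_MAP = 1.500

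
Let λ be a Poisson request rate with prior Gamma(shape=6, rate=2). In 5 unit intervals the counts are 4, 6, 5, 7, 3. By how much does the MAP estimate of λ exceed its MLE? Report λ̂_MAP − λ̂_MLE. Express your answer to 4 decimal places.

MAP − MLE = -0.7143

Σxᵢ = 25. Posterior is Gamma(31, 7); MAP = (31−1)/7 = 30/7 ≈ 4.28571.
MLE = x̄ = 25/5 ≈ 5.00000.
Difference = 30/7 − 25/5 = -5/7 ≈ -0.7143.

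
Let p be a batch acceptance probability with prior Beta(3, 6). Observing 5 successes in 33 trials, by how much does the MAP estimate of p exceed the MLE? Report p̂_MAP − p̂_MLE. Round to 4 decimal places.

MAP − MLE = 0.0235

Posterior is Beta(8, 34); MAP = (8−1)/(42−2) = 7/40 ≈ 0.17500.
MLE ignores the prior: p̂_MLE = k/n = 5/33 ≈ 0.15152.
Difference = 7/40 − 5/33 = 31/1320 ≈ 0.0235.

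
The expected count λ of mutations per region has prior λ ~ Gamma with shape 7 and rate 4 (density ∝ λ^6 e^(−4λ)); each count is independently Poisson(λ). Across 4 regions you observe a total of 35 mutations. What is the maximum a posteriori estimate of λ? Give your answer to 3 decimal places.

Σxᵢ = 35, n = 4.
Posterior ∝ λ^6e^(−4λ) · λ^35e^(−4λ) = λ^41e^(−8λ), i.e. Gamma(shape=42, rate=8).
The mode of a Gamma(a, b) with a ≥ 1 (shape–rate) is (a−1)/b = 41/8 ≈ 5.125.

λ̂_MAP = 5.125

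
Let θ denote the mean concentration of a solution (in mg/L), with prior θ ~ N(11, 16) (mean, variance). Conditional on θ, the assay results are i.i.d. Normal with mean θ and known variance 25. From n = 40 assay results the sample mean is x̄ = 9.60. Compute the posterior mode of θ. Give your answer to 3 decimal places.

n = 40, x̄ = 9.60.
For a Normal prior and Normal likelihood with known variance, the posterior is Normal; its mode equals its mean, the precision-weighted average.
Prior precision 1/σ₀² = 1/16 = 0.0625; data precision n/σ² = 40/25 = 1.6.
θ̂ = (0.0625·11 + 1.6·9.6) / (0.0625 + 1.6) = 16.0475/1.6625 = 917/95 ≈ 9.653.

θ̂_MAP = 9.653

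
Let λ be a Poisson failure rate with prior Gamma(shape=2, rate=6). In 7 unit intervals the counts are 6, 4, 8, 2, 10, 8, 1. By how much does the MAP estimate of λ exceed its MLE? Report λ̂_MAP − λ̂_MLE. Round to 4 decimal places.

MAP − MLE = -2.4945

Σxᵢ = 39. Posterior is Gamma(41, 13); MAP = (41−1)/13 = 40/13 ≈ 3.07692.
MLE = x̄ = 39/7 ≈ 5.57143.
Difference = 40/13 − 39/7 = -227/91 ≈ -2.4945.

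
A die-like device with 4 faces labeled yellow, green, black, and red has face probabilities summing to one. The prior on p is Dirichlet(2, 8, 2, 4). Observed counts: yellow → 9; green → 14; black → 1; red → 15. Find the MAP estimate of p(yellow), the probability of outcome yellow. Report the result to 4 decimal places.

The posterior is Dirichlet(αᵢ + nᵢ) = Dirichlet(11, 22, 3, 19).
For a Dirichlet(a₁,…,a_K) with all aᵢ > 1, the mode has j-th component (aⱼ − 1)/(Σaᵢ − K).
Here Σaᵢ = 55 and K = 4, so p(yellow) = (11 − 1)/(55 − 4) = 10/51 ≈ 0.1961.

MAP estimate of p(yellow) = 0.1961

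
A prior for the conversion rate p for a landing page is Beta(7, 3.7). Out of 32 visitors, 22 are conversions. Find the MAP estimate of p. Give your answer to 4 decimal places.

Prior: Beta(7, 3.7).
Data: 22 successes in 32 trials. The binomial likelihood contributes p^22(1−p)^10, so the posterior is Beta(7+22, 3.7+10) = Beta(29, 13.7).
For Beta(a, b) with a, b > 1 the mode is (a−1)/(a+b−2) = 28/40.7 ≈ 0.6880.

p̂_MAP = 0.6880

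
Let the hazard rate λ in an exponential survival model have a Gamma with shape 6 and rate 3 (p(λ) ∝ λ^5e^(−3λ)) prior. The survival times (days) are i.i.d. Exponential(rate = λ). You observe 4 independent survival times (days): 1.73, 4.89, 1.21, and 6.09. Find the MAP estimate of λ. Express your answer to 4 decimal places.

λ̂_MAP = 0.5319

The Exponential(rate=λ) likelihood is ∝ λ^n e^(−λΣtᵢ). Here n = 4 and Σtᵢ = 1.73 + 4.89 + 1.21 + 6.09 = 13.92.
Posterior ∝ λ^5e^(−3λ) · λ^4e^(−13.92λ) = λ^9e^(−16.92λ), i.e. Gamma(10, 16.92).
Mode = (a−1)/b = 9/16.92 ≈ 0.5319.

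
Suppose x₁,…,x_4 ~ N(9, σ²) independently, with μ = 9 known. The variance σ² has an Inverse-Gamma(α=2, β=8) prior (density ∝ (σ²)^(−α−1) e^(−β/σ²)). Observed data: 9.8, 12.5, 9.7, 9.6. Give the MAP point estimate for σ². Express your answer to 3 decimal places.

Sum of squared deviations about the known mean: SS = (9.8−9)² + (12.5−9)² + (9.7−9)² + (9.6−9)² = 13.74.
The Normal likelihood contributes (σ²)^(−n/2) exp(−SS/(2σ²)), so the posterior is Inverse-Gamma(α + n/2, β + SS/2) = Inverse-Gamma(4, 14.87).
The mode of Inverse-Gamma(a, b) is b/(a+1) = 14.87/5 ≈ 2.974.

σ̂²_MAP = 2.974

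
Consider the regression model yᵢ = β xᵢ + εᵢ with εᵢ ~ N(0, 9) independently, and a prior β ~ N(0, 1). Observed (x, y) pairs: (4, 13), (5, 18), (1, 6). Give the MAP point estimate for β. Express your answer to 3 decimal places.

log p(β | y) = −Σ(yᵢ − βxᵢ)²/(2·9) − β²/(2·1) + const.
Setting the derivative to zero: Σxᵢ(yᵢ − βxᵢ)/9 − β/1 = 0, so β = Σxᵢyᵢ / (Σxᵢ² + σ²/τ²).
Σxᵢyᵢ = 4·13 + 5·18 + 1·6 = 148; Σxᵢ² = 42; σ²/τ² = 9.
β̂_MAP = 148 / (42 + 9) = 148/51 ≈ 2.902.

β̂_MAP = 2.902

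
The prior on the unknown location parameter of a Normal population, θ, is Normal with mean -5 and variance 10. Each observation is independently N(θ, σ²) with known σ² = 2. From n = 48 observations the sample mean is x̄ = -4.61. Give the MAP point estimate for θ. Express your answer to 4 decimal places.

θ̂_MAP = -4.6116

n = 48, x̄ = -4.61.
For a Normal prior and Normal likelihood with known variance, the posterior is Normal; its mode equals its mean, the precision-weighted average.
Prior precision 1/σ₀² = 1/10 = 0.1; data precision n/σ² = 48/2 = 24.
θ̂ = (0.1·(-5) + 24·(-4.61)) / (0.1 + 24) = (-111.14)/24.1 = -5557/1205 ≈ -4.6116.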